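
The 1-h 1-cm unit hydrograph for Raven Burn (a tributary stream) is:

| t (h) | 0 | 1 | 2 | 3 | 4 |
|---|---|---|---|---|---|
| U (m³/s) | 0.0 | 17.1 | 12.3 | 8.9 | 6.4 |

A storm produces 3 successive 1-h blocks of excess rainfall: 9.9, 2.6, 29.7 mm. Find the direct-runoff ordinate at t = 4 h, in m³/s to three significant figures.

By discrete convolution, Q_j = Σ (P_i / 10 mm) · U_{j−i}.
At t = 4 h (j=4): Q = (9.9/10)·6.4 + (2.6/10)·8.9 + (29.7/10)·12.3 = 45.2 m³/s.

Q ≈ 45.2 m³/s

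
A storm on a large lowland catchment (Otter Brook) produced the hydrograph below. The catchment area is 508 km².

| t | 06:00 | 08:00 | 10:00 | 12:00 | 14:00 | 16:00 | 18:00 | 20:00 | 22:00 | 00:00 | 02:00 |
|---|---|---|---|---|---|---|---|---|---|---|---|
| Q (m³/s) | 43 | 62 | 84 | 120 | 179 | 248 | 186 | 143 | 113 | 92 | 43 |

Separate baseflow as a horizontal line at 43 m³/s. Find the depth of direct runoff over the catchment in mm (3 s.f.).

d ≈ 11.9 mm

Direct runoff: 0.0, 19.0, 41.0, 77.0, 136.0, 205.0, 143.0, 100.0, 70.0, 49.0, 0.0 m³/s; ΣQ_DR = 840.0 m³/s.
V = ΣQ_DR · Δt = 840.0 × 7200 s = 6.048 × 10^6 m³.
Over A = 508 km², depth = V / A = 11.9 mm.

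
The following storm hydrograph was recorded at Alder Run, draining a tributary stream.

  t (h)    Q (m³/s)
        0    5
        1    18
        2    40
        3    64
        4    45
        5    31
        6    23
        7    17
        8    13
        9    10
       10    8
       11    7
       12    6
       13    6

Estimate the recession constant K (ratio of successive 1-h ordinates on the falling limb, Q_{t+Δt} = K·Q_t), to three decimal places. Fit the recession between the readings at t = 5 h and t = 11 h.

Using the recession-limb readings at t = 5 h and t = 11 h: Q falls from 31 to 7 m³/s over 6 intervals.
K = (Q₂/Q₁)^(1/6) = (7/31)^(1/6) = 0.780.

K ≈ 0.780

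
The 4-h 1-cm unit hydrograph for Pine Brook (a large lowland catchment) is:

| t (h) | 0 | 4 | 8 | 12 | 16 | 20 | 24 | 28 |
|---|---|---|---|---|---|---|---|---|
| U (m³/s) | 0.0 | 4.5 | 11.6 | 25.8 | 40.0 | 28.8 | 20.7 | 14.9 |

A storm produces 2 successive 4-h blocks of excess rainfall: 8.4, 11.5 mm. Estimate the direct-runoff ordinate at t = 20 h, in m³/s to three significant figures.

By discrete convolution, Q_j = Σ (P_i / 10 mm) · U_{j−i}.
At t = 20 h (j=5): Q = (8.4/10)·28.8 + (11.5/10)·40.0 = 70.2 m³/s.

Q ≈ 70.2 m³/s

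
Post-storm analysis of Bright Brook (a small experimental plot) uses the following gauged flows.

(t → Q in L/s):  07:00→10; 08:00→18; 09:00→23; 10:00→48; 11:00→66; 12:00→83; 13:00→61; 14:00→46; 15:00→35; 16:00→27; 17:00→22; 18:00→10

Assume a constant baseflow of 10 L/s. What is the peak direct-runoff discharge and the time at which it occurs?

Subtracting baseflow gives direct-runoff ordinates: 0.0, 8.0, 13.0, 38.0, 56.0, 73.0, 51.0, 36.0, 25.0, 17.0, 12.0, 0.0 L/s.
The maximum is 73.0 L/s, occurring at the reading for t = 12:00.

Q_p = 73.0 L/s at t = 12:00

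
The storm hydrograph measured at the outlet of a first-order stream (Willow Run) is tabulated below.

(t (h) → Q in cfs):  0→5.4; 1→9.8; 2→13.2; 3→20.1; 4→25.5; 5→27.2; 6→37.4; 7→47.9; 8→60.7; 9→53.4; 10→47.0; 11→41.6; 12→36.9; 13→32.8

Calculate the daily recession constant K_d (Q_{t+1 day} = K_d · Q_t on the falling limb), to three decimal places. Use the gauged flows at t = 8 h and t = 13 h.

K_d ≈ 0.052

Between t = 8 h and t = 13 h the flow falls from 60.7 to 32.8 cfs over 5×1 h = 5 h.
Per-interval ratio K = (32.8/60.7)^(1/5) = 0.8842; K_d = K^(24/1) = 0.052.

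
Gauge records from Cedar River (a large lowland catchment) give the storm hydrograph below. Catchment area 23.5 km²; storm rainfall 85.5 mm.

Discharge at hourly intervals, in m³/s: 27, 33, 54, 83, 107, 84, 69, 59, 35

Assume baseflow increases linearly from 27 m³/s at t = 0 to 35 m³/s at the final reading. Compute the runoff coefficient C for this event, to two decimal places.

ΣQ_DR = 272.0 m³/s; V = ΣQ_DR·Δt = 9.792 × 10^5 m³.
Runoff depth d = V / A = 41.67 mm.
C = d / P = 41.67 / 85.5 = 0.49.

C ≈ 0.49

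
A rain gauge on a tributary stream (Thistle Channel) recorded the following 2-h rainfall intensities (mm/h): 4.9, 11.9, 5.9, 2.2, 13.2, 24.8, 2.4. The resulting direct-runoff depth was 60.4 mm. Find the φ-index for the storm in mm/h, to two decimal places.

φ ≈ 6.57 mm/h

Only the 3 blocks with intensity above φ contribute runoff: 11.9, 13.2, 24.8 mm/h.
Σ(I−φ)·Δt = d  ⇒  (11.9+13.2+24.8 − 3φ)·2 = 60.4
φ = (49.90 − 60.4/2) / 3 = 6.57 mm/h.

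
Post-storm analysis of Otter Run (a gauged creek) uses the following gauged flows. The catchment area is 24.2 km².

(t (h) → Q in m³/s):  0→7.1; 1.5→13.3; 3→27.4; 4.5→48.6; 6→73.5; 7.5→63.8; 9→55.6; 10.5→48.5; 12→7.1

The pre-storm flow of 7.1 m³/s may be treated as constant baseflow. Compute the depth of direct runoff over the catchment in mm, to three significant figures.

d ≈ 62.7 mm

Direct runoff: 0.0, 6.2, 20.3, 41.5, 66.4, 56.7, 48.5, 41.4, 0.0 m³/s; ΣQ_DR = 281.0 m³/s.
V = ΣQ_DR · Δt = 281.0 × 5400 s = 1.517 × 10^6 m³.
Over A = 24.2 km², depth = V / A = 62.7 mm.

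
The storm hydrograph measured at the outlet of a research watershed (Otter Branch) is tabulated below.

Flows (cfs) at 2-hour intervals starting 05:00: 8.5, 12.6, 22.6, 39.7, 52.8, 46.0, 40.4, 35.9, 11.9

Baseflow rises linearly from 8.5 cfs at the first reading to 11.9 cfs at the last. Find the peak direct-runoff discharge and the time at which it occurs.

Q_p = 42.60 cfs at t = 13:00

Subtracting baseflow gives direct-runoff ordinates: 0.00, 3.67, 13.25, 29.93, 42.60, 35.38, 29.35, 24.43, 0.00 cfs.
The maximum is 42.60 cfs, occurring at the reading for t = 13:00.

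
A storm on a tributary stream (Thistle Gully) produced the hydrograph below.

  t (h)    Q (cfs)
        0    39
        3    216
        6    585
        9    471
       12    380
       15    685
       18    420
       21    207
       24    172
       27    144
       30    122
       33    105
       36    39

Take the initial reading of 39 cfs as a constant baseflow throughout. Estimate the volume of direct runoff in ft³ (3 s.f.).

Direct-runoff ordinates (Q − Q_b): 0.0, 177.0, 546.0, 432.0, 341.0, 646.0, 381.0, 168.0, 133.0, 105.0, 83.0, 66.0, 0.0 cfs.
ΣQ_DR = 3078 cfs.
With Δt = 3 h = 10800 s, V = ΣQ_DR · Δt = 3078 × 10800 = 3.32 × 10^7 ft³.

V ≈ 3.32 × 10^7 ft³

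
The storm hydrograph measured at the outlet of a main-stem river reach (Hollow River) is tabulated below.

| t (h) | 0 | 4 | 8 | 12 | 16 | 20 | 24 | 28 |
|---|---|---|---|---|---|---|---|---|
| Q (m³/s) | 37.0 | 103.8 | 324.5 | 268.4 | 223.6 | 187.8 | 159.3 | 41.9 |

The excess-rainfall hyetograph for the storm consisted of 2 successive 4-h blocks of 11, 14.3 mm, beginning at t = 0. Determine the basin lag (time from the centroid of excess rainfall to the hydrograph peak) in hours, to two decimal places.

t_L ≈ 3.74 h

Centroid of excess rainfall: t_c = Σ P_i·t̄_i / ΣP_i = 4.2609 h (block centres at 2, 6 h).
Hydrograph peak occurs at t = 8 h, so basin lag t_L = 8 − 4.2609 = 3.74 h.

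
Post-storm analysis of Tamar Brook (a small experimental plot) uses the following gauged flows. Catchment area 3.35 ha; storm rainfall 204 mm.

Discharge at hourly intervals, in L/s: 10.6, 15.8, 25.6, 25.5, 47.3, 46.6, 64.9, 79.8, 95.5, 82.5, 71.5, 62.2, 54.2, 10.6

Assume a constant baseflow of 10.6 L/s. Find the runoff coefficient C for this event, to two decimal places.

C ≈ 0.29

ΣQ_DR = 544.2 L/s; V = ΣQ_DR·Δt = 1.959 × 10^6 L.
Runoff depth d = V / A = 58.48 mm.
C = d / P = 58.48 / 204 = 0.29.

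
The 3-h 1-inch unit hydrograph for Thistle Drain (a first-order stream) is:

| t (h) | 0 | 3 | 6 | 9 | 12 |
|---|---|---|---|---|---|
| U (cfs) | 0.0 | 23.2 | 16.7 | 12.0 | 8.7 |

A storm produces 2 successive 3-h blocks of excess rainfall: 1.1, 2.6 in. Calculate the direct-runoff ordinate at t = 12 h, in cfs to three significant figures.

By discrete convolution, Q_j = Σ (P_i / 1 in) · U_{j−i}.
At t = 12 h (j=4): Q = (1.1/1)·8.7 + (2.6/1)·12.0 = 40.8 cfs.

Q ≈ 40.8 cfs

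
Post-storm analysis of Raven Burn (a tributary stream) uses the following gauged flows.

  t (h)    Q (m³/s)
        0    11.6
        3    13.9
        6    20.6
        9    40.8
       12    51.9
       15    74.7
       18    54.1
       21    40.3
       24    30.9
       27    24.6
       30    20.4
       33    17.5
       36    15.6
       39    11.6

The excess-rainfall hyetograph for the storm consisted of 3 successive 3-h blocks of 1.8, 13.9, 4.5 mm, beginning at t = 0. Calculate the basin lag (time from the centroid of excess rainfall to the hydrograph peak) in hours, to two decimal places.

Centroid of excess rainfall: t_c = Σ P_i·t̄_i / ΣP_i = 4.9010 h (block centres at 1.5, 4.5, 7.5 h).
Hydrograph peak occurs at t = 15 h, so basin lag t_L = 15 − 4.9010 = 10.10 h.

t_L ≈ 10.10 h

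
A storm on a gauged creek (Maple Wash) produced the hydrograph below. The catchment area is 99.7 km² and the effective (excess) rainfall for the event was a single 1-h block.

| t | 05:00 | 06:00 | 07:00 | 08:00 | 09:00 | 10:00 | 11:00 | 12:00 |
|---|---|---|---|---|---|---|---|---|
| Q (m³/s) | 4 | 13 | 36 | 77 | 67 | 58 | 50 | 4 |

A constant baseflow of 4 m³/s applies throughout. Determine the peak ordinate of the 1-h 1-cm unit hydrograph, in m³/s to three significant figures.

Direct runoff: 0.0, 9.0, 32.0, 73.0, 63.0, 54.0, 46.0, 0.0 m³/s; ΣQ_DR = 277.0 m³/s, peak = 73.0 m³/s.
Runoff depth d = ΣQ_DR·Δt / A = 277.0 × 3600 / (99.7 km²) = 10.00 mm.
The 1-cm UH is the DRH scaled by (10 mm)/d, so U_p = 73.0 × 10/10.00 = 73.0 m³/s.

U_p ≈ 73.0 m³/s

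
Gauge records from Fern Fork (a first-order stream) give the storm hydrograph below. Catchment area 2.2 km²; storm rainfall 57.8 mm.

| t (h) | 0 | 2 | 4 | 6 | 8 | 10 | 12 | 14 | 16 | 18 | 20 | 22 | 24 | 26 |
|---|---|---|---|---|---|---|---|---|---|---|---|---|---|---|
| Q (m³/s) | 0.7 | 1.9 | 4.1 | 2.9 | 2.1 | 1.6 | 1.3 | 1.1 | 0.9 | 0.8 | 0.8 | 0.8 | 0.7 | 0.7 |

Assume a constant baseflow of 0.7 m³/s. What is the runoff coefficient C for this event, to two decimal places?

ΣQ_DR = 10.60 m³/s; V = ΣQ_DR·Δt = 76320 m³.
Runoff depth d = V / A = 34.69 mm.
C = d / P = 34.69 / 57.8 = 0.60.

C ≈ 0.60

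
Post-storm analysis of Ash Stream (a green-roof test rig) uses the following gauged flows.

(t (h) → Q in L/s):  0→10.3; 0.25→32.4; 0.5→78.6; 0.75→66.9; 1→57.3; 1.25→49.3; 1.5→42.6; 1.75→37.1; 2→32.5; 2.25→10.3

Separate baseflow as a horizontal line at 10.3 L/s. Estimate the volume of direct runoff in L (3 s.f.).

V ≈ 2.83 × 10^5 L

Direct-runoff ordinates (Q − Q_b): 0.0, 22.1, 68.3, 56.6, 47.0, 39.0, 32.3, 26.8, 22.2, 0.0 L/s.
ΣQ_DR = 314.3 L/s.
With Δt = 0.25 h = 900 s, V = ΣQ_DR · Δt = 314.3 × 900 = 2.83 × 10^5 L.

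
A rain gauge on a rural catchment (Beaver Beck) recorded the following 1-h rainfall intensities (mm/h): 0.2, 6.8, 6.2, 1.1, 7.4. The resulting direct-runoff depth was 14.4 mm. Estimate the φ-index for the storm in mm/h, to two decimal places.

φ ≈ 2.00 mm/h

Only the 3 blocks with intensity above φ contribute runoff: 6.8, 6.2, 7.4 mm/h.
Σ(I−φ)·Δt = d  ⇒  (6.8+6.2+7.4 − 3φ)·1 = 14.4
φ = (20.40 − 14.4/1) / 3 = 2.00 mm/h.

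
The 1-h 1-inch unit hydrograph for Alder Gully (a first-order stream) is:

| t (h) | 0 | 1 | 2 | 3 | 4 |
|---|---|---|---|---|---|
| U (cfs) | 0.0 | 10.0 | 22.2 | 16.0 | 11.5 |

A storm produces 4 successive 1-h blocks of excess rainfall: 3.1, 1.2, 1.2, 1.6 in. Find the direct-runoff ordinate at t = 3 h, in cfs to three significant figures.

By discrete convolution, Q_j = Σ (P_i / 1 in) · U_{j−i}.
At t = 3 h (j=3): Q = (3.1/1)·16.0 + (1.2/1)·22.2 + (1.2/1)·10.0 + (1.6/1)·0.0 = 88.2 cfs.

Q ≈ 88.2 cfs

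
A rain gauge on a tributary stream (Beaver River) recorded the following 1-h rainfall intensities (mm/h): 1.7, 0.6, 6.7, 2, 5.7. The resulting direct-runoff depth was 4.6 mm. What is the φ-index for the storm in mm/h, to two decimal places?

Only the 2 blocks with intensity above φ contribute runoff: 6.7, 5.7 mm/h.
Σ(I−φ)·Δt = d  ⇒  (6.7+5.7 − 2φ)·1 = 4.6
φ = (12.40 − 4.6/1) / 2 = 3.90 mm/h.

φ ≈ 3.90 mm/h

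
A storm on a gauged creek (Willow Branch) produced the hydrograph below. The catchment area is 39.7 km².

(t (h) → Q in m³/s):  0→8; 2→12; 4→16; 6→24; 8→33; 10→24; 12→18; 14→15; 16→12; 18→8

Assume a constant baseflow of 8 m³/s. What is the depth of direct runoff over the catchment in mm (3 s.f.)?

Direct runoff: 0.0, 4.0, 8.0, 16.0, 25.0, 16.0, 10.0, 7.0, 4.0, 0.0 m³/s; ΣQ_DR = 90.00 m³/s.
V = ΣQ_DR · Δt = 90.00 × 7200 s = 6.480 × 10^5 m³.
Over A = 39.7 km², depth = V / A = 16.3 mm.

d ≈ 16.3 mm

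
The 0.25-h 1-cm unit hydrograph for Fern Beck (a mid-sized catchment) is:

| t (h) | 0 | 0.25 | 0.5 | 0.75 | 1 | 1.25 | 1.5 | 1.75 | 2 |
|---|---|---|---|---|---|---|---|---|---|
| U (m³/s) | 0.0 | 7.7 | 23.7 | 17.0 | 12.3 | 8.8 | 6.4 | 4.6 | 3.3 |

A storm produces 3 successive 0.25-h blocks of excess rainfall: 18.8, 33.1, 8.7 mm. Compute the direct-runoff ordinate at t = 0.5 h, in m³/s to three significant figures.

Q ≈ 70.0 m³/s

By discrete convolution, Q_j = Σ (P_i / 10 mm) · U_{j−i}.
At t = 0.5 h (j=2): Q = (18.8/10)·23.7 + (33.1/10)·7.7 + (8.7/10)·0.0 = 70.0 m³/s.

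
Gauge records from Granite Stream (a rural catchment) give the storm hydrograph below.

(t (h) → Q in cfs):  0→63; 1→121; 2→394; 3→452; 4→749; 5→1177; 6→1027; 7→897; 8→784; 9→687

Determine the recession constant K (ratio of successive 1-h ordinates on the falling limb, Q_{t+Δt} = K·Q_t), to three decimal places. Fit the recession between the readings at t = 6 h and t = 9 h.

K ≈ 0.875

Using the recession-limb readings at t = 6 h and t = 9 h: Q falls from 1027 to 687 cfs over 3 intervals.
K = (Q₂/Q₁)^(1/3) = (687/1027)^(1/3) = 0.875.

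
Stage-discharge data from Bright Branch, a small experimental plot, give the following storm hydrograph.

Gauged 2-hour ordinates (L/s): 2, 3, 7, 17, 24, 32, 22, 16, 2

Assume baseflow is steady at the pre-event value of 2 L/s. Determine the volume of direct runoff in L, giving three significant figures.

V ≈ 7.70 × 10^5 L

Direct-runoff ordinates (Q − Q_b): 0.0, 1.0, 5.0, 15.0, 22.0, 30.0, 20.0, 14.0, 0.0 L/s.
ΣQ_DR = 107.0 L/s.
With Δt = 2 h = 7200 s, V = ΣQ_DR · Δt = 107.0 × 7200 = 7.70 × 10^5 L.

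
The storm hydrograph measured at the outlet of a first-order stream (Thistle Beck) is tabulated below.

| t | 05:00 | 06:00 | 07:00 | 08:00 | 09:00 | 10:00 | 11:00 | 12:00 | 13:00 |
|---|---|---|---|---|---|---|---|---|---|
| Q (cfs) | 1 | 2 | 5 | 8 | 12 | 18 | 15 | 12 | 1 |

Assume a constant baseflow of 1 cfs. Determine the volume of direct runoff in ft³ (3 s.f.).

V ≈ 2.34 × 10^5 ft³

Direct-runoff ordinates (Q − Q_b): 0.0, 1.0, 4.0, 7.0, 11.0, 17.0, 14.0, 11.0, 0.0 cfs.
ΣQ_DR = 65.00 cfs.
With Δt = 1 h = 3600 s, V = ΣQ_DR · Δt = 65.00 × 3600 = 2.34 × 10^5 ft³.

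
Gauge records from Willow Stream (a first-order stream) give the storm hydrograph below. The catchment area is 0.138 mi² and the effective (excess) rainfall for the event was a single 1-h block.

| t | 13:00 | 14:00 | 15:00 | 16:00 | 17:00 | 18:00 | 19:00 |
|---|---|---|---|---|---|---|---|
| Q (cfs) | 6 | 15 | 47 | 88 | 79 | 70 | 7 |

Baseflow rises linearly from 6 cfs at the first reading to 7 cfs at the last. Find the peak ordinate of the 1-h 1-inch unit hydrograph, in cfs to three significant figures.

Direct runoff: 0.00, 8.83, 40.67, 81.50, 72.33, 63.17, 0.00 cfs; ΣQ_DR = 266.5 cfs, peak = 81.50 cfs.
Runoff depth d = ΣQ_DR·Δt / A = 266.5 × 3600 / (0.138 mi²) = 2.992 in.
The 1-inch UH is the DRH scaled by (1 in)/d, so U_p = 81.50 × 1/2.992 = 27.2 cfs.

U_p ≈ 27.2 cfs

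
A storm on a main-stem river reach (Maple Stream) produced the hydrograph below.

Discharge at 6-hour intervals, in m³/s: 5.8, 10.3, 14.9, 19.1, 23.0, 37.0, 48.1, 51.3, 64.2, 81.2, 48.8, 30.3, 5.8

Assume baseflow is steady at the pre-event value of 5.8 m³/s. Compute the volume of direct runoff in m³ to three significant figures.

V ≈ 7.87 × 10^6 m³

Direct-runoff ordinates (Q − Q_b): 0.0, 4.5, 9.1, 13.3, 17.2, 31.2, 42.3, 45.5, 58.4, 75.4, 43.0, 24.5, 0.0 m³/s.
ΣQ_DR = 364.4 m³/s.
With Δt = 6 h = 21600 s, V = ΣQ_DR · Δt = 364.4 × 21600 = 7.87 × 10^6 m³.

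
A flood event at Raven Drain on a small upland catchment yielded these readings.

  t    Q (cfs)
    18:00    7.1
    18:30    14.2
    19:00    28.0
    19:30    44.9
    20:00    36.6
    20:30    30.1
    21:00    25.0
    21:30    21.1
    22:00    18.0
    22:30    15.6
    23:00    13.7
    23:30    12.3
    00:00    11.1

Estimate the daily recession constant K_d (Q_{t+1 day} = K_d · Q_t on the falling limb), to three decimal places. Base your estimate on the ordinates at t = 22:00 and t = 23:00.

Between t = 22:00 and t = 23:00 the flow falls from 18.0 to 13.7 cfs over 2×0.5 h = 1 h.
Per-interval ratio K = (13.7/18.0)^(1/2) = 0.8724; K_d = K^(24/0.5) = 0.001.

K_d ≈ 0.001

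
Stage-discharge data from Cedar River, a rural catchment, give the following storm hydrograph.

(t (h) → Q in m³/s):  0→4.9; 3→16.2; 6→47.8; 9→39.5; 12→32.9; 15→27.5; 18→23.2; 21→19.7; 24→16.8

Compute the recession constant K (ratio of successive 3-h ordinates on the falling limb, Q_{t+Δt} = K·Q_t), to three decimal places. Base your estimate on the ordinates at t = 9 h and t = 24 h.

Using the recession-limb readings at t = 9 h and t = 24 h: Q falls from 39.5 to 16.8 m³/s over 5 intervals.
K = (Q₂/Q₁)^(1/5) = (16.8/39.5)^(1/5) = 0.843.

K ≈ 0.843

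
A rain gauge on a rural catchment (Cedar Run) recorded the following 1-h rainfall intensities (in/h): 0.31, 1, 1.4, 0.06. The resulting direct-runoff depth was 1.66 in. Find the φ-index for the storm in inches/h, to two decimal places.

Only the 2 blocks with intensity above φ contribute runoff: 1, 1.4 in/h.
Σ(I−φ)·Δt = d  ⇒  (1+1.4 − 2φ)·1 = 1.66
φ = (2.400 − 1.66/1) / 2 = 0.37 in/h.

φ ≈ 0.37 in/h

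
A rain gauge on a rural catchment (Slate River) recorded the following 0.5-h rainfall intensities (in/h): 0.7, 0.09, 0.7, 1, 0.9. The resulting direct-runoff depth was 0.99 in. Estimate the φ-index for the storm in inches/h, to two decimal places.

φ ≈ 0.33 in/h

Only the 4 blocks with intensity above φ contribute runoff: 0.7, 0.7, 1, 0.9 in/h.
Σ(I−φ)·Δt = d  ⇒  (0.7+0.7+1+0.9 − 4φ)·0.5 = 0.99
φ = (3.300 − 0.99/0.5) / 4 = 0.33 in/h.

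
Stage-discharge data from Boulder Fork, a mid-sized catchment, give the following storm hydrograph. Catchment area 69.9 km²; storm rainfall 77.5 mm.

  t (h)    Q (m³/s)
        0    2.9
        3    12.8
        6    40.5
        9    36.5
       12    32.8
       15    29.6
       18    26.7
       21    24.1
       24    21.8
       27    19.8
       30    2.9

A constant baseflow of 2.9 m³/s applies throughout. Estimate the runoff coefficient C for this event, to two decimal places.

C ≈ 0.44

ΣQ_DR = 218.5 m³/s; V = ΣQ_DR·Δt = 2.360 × 10^6 m³.
Runoff depth d = V / A = 33.76 mm.
C = d / P = 33.76 / 77.5 = 0.44.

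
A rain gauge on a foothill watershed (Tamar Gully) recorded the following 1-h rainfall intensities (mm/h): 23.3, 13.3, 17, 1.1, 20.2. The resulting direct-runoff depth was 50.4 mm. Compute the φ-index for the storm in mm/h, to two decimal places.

φ ≈ 5.85 mm/h

Only the 4 blocks with intensity above φ contribute runoff: 23.3, 13.3, 17, 20.2 mm/h.
Σ(I−φ)·Δt = d  ⇒  (23.3+13.3+17+20.2 − 4φ)·1 = 50.4
φ = (73.80 − 50.4/1) / 4 = 5.85 mm/h.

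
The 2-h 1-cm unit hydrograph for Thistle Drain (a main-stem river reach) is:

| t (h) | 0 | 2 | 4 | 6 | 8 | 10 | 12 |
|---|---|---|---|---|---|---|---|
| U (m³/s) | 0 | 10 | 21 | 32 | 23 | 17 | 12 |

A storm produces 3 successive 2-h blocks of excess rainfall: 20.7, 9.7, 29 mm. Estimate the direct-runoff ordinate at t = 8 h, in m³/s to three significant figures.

Q ≈ 140 m³/s

By discrete convolution, Q_j = Σ (P_i / 10 mm) · U_{j−i}.
At t = 8 h (j=4): Q = (20.7/10)·23 + (9.7/10)·32 + (29/10)·21 = 140 m³/s.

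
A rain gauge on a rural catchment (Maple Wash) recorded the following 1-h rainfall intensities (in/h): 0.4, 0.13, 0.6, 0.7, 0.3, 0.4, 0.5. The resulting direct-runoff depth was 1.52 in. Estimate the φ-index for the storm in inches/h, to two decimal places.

Only the 6 blocks with intensity above φ contribute runoff: 0.4, 0.6, 0.7, 0.3, 0.4, 0.5 in/h.
Σ(I−φ)·Δt = d  ⇒  (0.4+0.6+0.7+0.3+0.4+0.5 − 6φ)·1 = 1.52
φ = (2.900 − 1.52/1) / 6 = 0.23 in/h.

φ ≈ 0.23 in/h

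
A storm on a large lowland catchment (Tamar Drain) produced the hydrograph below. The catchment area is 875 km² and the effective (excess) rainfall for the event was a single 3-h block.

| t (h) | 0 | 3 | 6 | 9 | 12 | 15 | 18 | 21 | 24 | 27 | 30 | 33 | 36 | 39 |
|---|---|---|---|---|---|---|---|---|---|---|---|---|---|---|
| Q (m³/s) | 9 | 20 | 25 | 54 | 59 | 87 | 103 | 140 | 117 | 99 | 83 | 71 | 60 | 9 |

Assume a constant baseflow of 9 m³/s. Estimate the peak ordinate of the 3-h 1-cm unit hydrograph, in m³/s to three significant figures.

U_p ≈ 131 m³/s

Direct runoff: 0.0, 11.0, 16.0, 45.0, 50.0, 78.0, 94.0, 131.0, 108.0, 90.0, 74.0, 62.0, 51.0, 0.0 m³/s; ΣQ_DR = 810.0 m³/s, peak = 131.0 m³/s.
Runoff depth d = ΣQ_DR·Δt / A = 810.0 × 10800 / (875 km²) = 9.998 mm.
The 1-cm UH is the DRH scaled by (10 mm)/d, so U_p = 131.0 × 10/9.998 = 131 m³/s.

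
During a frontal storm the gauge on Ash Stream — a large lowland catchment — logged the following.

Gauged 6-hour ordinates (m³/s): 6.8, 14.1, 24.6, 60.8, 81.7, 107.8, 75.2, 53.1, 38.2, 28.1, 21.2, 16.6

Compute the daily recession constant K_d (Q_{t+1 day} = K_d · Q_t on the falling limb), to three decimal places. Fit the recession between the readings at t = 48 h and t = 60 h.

Between t = 48 h and t = 60 h the flow falls from 38.2 to 21.2 m³/s over 2×6 h = 12 h.
Per-interval ratio K = (21.2/38.2)^(1/2) = 0.7450; K_d = K^(24/6) = 0.308.

K_d ≈ 0.308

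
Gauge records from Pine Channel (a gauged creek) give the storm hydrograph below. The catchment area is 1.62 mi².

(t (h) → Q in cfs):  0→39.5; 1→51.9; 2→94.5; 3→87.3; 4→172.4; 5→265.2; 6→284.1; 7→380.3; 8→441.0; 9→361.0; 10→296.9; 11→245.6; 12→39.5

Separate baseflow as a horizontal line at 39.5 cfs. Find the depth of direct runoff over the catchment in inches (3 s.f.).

d ≈ 2.15 in

Direct runoff: 0.0, 12.4, 55.0, 47.8, 132.9, 225.7, 244.6, 340.8, 401.5, 321.5, 257.4, 206.1, 0.0 cfs; ΣQ_DR = 2246 cfs.
V = ΣQ_DR · Δt = 2246 × 3600 s = 8.085 × 10^6 ft³.
Over A = 1.62 mi², depth = V / A = 2.15 in.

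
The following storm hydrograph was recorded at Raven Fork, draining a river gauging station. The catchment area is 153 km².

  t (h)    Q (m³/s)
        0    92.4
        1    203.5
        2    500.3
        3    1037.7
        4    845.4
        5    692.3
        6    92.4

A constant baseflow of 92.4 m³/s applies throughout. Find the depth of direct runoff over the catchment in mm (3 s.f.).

Direct runoff: 0.0, 111.1, 407.9, 945.3, 753.0, 599.9, 0.0 m³/s; ΣQ_DR = 2817 m³/s.
V = ΣQ_DR · Δt = 2817 × 3600 s = 1.014 × 10^7 m³.
Over A = 153 km², depth = V / A = 66.3 mm.

d ≈ 66.3 mm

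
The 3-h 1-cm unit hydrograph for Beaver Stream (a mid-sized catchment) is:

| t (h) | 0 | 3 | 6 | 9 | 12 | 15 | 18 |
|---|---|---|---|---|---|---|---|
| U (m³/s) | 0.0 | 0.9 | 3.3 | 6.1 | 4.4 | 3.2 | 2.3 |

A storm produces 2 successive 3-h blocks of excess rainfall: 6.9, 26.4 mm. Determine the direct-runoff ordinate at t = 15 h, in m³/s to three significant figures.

Q ≈ 13.8 m³/s

By discrete convolution, Q_j = Σ (P_i / 10 mm) · U_{j−i}.
At t = 15 h (j=5): Q = (6.9/10)·3.2 + (26.4/10)·4.4 = 13.8 m³/s.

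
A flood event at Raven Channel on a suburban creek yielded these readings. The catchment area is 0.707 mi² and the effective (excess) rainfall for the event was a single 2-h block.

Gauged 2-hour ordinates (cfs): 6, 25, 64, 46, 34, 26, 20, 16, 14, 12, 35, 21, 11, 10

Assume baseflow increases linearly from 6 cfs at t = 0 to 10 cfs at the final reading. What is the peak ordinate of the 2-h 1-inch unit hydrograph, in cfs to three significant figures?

U_p ≈ 57.4 cfs

Direct runoff: 0.00, 18.69, 57.38, 39.08, 26.77, 18.46, 12.15, 7.85, 5.54, 3.23, 25.92, 11.62, 1.31, 0.00 cfs; ΣQ_DR = 228.0 cfs, peak = 57.38 cfs.
Runoff depth d = ΣQ_DR·Δt / A = 228.0 × 7200 / (0.707 mi²) = 0.9994 in.
The 1-inch UH is the DRH scaled by (1 in)/d, so U_p = 57.38 × 1/0.9994 = 57.4 cfs.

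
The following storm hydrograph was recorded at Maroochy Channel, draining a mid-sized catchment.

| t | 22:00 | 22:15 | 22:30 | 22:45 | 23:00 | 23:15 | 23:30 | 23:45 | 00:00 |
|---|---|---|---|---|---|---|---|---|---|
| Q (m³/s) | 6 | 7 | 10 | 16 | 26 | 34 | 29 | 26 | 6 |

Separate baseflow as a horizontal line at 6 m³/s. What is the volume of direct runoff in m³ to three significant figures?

Direct-runoff ordinates (Q − Q_b): 0.0, 1.0, 4.0, 10.0, 20.0, 28.0, 23.0, 20.0, 0.0 m³/s.
ΣQ_DR = 106.0 m³/s.
With Δt = 0.25 h = 900 s, V = ΣQ_DR · Δt = 106.0 × 900 = 95400 m³.

V ≈ 95400 m³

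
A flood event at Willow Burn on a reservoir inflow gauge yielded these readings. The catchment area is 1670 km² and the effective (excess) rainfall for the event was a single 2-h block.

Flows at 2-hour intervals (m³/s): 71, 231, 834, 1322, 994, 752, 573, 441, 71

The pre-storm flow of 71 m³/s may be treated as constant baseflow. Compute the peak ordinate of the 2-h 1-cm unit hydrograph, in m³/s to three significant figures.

U_p ≈ 624 m³/s

Direct runoff: 0.0, 160.0, 763.0, 1251.0, 923.0, 681.0, 502.0, 370.0, 0.0 m³/s; ΣQ_DR = 4650 m³/s, peak = 1251.0 m³/s.
Runoff depth d = ΣQ_DR·Δt / A = 4650 × 7200 / (1670 km²) = 20.05 mm.
The 1-cm UH is the DRH scaled by (10 mm)/d, so U_p = 1251.0 × 10/20.05 = 624 m³/s.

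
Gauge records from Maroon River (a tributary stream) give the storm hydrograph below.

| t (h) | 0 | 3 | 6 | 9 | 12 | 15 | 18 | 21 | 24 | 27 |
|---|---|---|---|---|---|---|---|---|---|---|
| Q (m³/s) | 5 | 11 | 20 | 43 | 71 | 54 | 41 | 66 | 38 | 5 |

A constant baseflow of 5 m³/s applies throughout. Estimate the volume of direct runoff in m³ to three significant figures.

Direct-runoff ordinates (Q − Q_b): 0.0, 6.0, 15.0, 38.0, 66.0, 49.0, 36.0, 61.0, 33.0, 0.0 m³/s.
ΣQ_DR = 304.0 m³/s.
With Δt = 3 h = 10800 s, V = ΣQ_DR · Δt = 304.0 × 10800 = 3.28 × 10^6 m³.

V ≈ 3.28 × 10^6 m³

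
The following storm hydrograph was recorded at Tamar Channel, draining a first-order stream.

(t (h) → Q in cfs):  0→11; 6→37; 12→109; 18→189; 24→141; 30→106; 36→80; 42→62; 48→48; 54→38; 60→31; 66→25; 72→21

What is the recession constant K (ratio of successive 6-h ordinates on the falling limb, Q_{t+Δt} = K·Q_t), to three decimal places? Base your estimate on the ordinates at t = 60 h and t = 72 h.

Using the recession-limb readings at t = 60 h and t = 72 h: Q falls from 31 to 21 cfs over 2 intervals.
K = (Q₂/Q₁)^(1/2) = (21/31)^(1/2) = 0.823.

K ≈ 0.823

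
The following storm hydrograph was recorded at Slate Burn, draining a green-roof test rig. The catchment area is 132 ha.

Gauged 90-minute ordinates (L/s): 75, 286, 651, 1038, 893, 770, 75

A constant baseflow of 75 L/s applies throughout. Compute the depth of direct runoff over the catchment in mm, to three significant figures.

Direct runoff: 0.0, 211.0, 576.0, 963.0, 818.0, 695.0, 0.0 L/s; ΣQ_DR = 3263 L/s.
V = ΣQ_DR · Δt = 3263 × 5400 s = 1.762 × 10^7 L.
Over A = 132 ha, depth = V / A = 13.3 mm.

d ≈ 13.3 mm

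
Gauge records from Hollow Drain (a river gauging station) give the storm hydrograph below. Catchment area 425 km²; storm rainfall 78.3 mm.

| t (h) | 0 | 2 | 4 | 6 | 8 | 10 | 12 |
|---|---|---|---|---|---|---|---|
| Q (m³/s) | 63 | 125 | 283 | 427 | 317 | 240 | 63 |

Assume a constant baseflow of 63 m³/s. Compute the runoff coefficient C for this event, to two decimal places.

ΣQ_DR = 1077 m³/s; V = ΣQ_DR·Δt = 7.754 × 10^6 m³.
Runoff depth d = V / A = 18.25 mm.
C = d / P = 18.25 / 78.3 = 0.23.

C ≈ 0.23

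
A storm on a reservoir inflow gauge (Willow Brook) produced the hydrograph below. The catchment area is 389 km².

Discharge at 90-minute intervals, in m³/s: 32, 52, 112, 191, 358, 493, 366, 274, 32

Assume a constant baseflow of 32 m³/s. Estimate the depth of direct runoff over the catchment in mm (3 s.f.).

Direct runoff: 0.0, 20.0, 80.0, 159.0, 326.0, 461.0, 334.0, 242.0, 0.0 m³/s; ΣQ_DR = 1622 m³/s.
V = ΣQ_DR · Δt = 1622 × 5400 s = 8.759 × 10^6 m³.
Over A = 389 km², depth = V / A = 22.5 mm.

d ≈ 22.5 mm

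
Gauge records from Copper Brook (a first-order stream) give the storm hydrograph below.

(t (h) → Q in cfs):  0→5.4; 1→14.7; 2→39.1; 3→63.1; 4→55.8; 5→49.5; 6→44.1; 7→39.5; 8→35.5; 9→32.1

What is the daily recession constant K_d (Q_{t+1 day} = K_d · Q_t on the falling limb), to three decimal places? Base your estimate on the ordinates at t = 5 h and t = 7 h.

Between t = 5 h and t = 7 h the flow falls from 49.5 to 39.5 cfs over 2×1 h = 2 h.
Per-interval ratio K = (39.5/49.5)^(1/2) = 0.8933; K_d = K^(24/1) = 0.067.

K_d ≈ 0.067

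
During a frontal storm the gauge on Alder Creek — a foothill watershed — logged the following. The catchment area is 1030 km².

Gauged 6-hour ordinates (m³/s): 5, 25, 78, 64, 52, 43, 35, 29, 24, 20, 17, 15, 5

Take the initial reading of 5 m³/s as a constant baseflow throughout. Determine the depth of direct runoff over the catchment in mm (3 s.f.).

Direct runoff: 0.0, 20.0, 73.0, 59.0, 47.0, 38.0, 30.0, 24.0, 19.0, 15.0, 12.0, 10.0, 0.0 m³/s; ΣQ_DR = 347.0 m³/s.
V = ΣQ_DR · Δt = 347.0 × 21600 s = 7.495 × 10^6 m³.
Over A = 1030 km², depth = V / A = 7.28 mm.

d ≈ 7.28 mm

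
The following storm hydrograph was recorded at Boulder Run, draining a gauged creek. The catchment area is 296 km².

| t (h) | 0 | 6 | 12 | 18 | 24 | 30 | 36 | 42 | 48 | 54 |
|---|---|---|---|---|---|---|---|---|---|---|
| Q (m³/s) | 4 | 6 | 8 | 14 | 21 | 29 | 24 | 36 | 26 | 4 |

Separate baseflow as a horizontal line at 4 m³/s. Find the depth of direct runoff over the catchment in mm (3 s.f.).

d ≈ 9.63 mm

Direct runoff: 0.0, 2.0, 4.0, 10.0, 17.0, 25.0, 20.0, 32.0, 22.0, 0.0 m³/s; ΣQ_DR = 132.0 m³/s.
V = ΣQ_DR · Δt = 132.0 × 21600 s = 2.851 × 10^6 m³.
Over A = 296 km², depth = V / A = 9.63 mm.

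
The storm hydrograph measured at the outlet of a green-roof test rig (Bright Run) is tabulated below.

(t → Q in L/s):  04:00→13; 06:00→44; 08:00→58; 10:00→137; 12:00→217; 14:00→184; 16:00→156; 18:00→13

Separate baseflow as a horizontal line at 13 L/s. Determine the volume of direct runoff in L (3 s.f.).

Direct-runoff ordinates (Q − Q_b): 0.0, 31.0, 45.0, 124.0, 204.0, 171.0, 143.0, 0.0 L/s.
ΣQ_DR = 718.0 L/s.
With Δt = 2 h = 7200 s, V = ΣQ_DR · Δt = 718.0 × 7200 = 5.17 × 10^6 L.

V ≈ 5.17 × 10^6 L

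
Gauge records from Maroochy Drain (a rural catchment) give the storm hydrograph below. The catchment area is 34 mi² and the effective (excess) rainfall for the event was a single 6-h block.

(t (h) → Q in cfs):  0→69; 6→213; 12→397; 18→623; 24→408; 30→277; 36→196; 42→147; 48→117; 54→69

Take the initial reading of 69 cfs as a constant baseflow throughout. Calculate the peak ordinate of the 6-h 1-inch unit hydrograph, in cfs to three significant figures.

Direct runoff: 0.0, 144.0, 328.0, 554.0, 339.0, 208.0, 127.0, 78.0, 48.0, 0.0 cfs; ΣQ_DR = 1826 cfs, peak = 554.0 cfs.
Runoff depth d = ΣQ_DR·Δt / A = 1826 × 21600 / (34 mi²) = 0.4993 in.
The 1-inch UH is the DRH scaled by (1 in)/d, so U_p = 554.0 × 1/0.4993 = 1110 cfs.

U_p ≈ 1110 cfs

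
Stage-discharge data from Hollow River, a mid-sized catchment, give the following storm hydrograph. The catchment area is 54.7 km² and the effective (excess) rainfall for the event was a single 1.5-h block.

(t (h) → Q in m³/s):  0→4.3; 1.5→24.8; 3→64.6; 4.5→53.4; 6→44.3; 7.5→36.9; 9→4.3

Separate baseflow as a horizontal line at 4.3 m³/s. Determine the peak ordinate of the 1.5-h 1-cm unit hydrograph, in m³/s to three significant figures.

U_p ≈ 30.2 m³/s

Direct runoff: 0.0, 20.5, 60.3, 49.1, 40.0, 32.6, 0.0 m³/s; ΣQ_DR = 202.5 m³/s, peak = 60.3 m³/s.
Runoff depth d = ΣQ_DR·Δt / A = 202.5 × 5400 / (54.7 km²) = 19.99 mm.
The 1-cm UH is the DRH scaled by (10 mm)/d, so U_p = 60.3 × 10/19.99 = 30.2 m³/s.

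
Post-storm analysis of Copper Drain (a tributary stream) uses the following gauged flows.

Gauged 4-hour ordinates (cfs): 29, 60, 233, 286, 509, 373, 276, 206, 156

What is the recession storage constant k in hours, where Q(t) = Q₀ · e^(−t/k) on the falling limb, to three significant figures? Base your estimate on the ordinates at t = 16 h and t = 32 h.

k ≈ 13.5 h

On the falling limb, Q drops from 509 to 156 cfs between t = 16 h and t = 32 h (Δt = 16 h).
k = −Δt / ln(Q₂/Q₁) = −16 / ln(156/509) = 13.5 h.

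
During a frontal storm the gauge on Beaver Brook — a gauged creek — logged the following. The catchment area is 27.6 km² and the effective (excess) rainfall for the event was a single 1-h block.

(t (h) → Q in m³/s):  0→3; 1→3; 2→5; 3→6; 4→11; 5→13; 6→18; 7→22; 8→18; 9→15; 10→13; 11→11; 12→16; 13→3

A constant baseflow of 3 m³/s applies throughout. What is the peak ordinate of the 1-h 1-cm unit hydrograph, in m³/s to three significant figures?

Direct runoff: 0.0, 0.0, 2.0, 3.0, 8.0, 10.0, 15.0, 19.0, 15.0, 12.0, 10.0, 8.0, 13.0, 0.0 m³/s; ΣQ_DR = 115.0 m³/s, peak = 19.0 m³/s.
Runoff depth d = ΣQ_DR·Δt / A = 115.0 × 3600 / (27.6 km²) = 15.00 mm.
The 1-cm UH is the DRH scaled by (10 mm)/d, so U_p = 19.0 × 10/15.00 = 12.7 m³/s.

U_p ≈ 12.7 m³/s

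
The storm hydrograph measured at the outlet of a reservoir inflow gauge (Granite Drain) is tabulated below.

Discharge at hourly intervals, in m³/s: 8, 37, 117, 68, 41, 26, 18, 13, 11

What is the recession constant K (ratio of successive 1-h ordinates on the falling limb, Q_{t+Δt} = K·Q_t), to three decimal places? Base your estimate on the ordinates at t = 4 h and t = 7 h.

Using the recession-limb readings at t = 4 h and t = 7 h: Q falls from 41 to 13 m³/s over 3 intervals.
K = (Q₂/Q₁)^(1/3) = (13/41)^(1/3) = 0.682.

K ≈ 0.682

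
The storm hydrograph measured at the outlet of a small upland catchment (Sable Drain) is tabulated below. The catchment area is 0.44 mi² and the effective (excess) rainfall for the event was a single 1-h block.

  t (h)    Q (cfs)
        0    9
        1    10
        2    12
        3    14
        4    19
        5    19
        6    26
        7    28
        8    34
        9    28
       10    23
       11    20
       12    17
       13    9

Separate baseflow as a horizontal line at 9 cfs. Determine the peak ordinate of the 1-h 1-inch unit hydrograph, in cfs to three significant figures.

U_p ≈ 50.0 cfs

Direct runoff: 0.0, 1.0, 3.0, 5.0, 10.0, 10.0, 17.0, 19.0, 25.0, 19.0, 14.0, 11.0, 8.0, 0.0 cfs; ΣQ_DR = 142.0 cfs, peak = 25.0 cfs.
Runoff depth d = ΣQ_DR·Δt / A = 142.0 × 3600 / (0.44 mi²) = 0.5001 in.
The 1-inch UH is the DRH scaled by (1 in)/d, so U_p = 25.0 × 1/0.5001 = 50.0 cfs.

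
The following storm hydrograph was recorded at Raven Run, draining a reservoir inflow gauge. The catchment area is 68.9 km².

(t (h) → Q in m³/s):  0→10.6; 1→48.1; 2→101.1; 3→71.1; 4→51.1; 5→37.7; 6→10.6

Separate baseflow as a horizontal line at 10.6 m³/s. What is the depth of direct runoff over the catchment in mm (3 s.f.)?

d ≈ 13.4 mm

Direct runoff: 0.0, 37.5, 90.5, 60.5, 40.5, 27.1, 0.0 m³/s; ΣQ_DR = 256.1 m³/s.
V = ΣQ_DR · Δt = 256.1 × 3600 s = 9.220 × 10^5 m³.
Over A = 68.9 km², depth = V / A = 13.4 mm.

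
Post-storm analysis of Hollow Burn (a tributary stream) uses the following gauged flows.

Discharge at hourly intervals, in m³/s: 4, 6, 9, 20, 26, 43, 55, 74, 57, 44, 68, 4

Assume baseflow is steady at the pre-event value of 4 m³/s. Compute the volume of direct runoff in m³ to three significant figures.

V ≈ 1.30 × 10^6 m³

Direct-runoff ordinates (Q − Q_b): 0.0, 2.0, 5.0, 16.0, 22.0, 39.0, 51.0, 70.0, 53.0, 40.0, 64.0, 0.0 m³/s.
ΣQ_DR = 362.0 m³/s.
With Δt = 1 h = 3600 s, V = ΣQ_DR · Δt = 362.0 × 3600 = 1.30 × 10^6 m³.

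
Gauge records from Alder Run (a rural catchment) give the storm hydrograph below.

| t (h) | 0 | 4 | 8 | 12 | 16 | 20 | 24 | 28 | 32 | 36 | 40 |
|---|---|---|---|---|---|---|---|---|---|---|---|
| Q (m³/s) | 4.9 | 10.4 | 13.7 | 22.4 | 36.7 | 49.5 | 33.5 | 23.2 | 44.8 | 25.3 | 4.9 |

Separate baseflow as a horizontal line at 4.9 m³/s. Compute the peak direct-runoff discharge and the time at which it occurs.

Subtracting baseflow gives direct-runoff ordinates: 0.0, 5.5, 8.8, 17.5, 31.8, 44.6, 28.6, 18.3, 39.9, 20.4, 0.0 m³/s.
The maximum is 44.6 m³/s, occurring at the reading for t = 20 h.

Q_p = 44.6 m³/s at t = 20 h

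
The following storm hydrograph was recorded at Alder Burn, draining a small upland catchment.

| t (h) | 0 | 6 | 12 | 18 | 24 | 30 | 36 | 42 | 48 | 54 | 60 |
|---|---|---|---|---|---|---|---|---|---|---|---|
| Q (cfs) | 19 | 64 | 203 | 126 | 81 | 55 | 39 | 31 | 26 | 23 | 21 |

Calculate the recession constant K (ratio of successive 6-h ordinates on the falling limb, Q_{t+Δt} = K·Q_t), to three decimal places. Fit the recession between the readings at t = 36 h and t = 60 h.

Using the recession-limb readings at t = 36 h and t = 60 h: Q falls from 39 to 21 cfs over 4 intervals.
K = (Q₂/Q₁)^(1/4) = (21/39)^(1/4) = 0.857.

K ≈ 0.857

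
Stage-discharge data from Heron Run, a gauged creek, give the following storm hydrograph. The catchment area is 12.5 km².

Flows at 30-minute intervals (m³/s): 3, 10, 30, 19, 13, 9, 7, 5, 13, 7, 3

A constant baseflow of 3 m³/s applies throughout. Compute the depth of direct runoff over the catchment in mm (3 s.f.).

Direct runoff: 0.0, 7.0, 27.0, 16.0, 10.0, 6.0, 4.0, 2.0, 10.0, 4.0, 0.0 m³/s; ΣQ_DR = 86.00 m³/s.
V = ΣQ_DR · Δt = 86.00 × 1800 s = 1.548 × 10^5 m³.
Over A = 12.5 km², depth = V / A = 12.4 mm.

d ≈ 12.4 mm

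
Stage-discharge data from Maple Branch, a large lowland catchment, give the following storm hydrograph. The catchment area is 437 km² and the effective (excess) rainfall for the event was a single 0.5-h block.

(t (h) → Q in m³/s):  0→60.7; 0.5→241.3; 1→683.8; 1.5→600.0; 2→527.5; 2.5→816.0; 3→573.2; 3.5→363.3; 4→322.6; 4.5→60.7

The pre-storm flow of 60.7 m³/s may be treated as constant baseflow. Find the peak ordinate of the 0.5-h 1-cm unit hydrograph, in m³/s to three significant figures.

U_p ≈ 503 m³/s

Direct runoff: 0.0, 180.6, 623.1, 539.3, 466.8, 755.3, 512.5, 302.6, 261.9, 0.0 m³/s; ΣQ_DR = 3642 m³/s, peak = 755.3 m³/s.
Runoff depth d = ΣQ_DR·Δt / A = 3642 × 1800 / (437 km²) = 15.00 mm.
The 1-cm UH is the DRH scaled by (10 mm)/d, so U_p = 755.3 × 10/15.00 = 503 m³/s.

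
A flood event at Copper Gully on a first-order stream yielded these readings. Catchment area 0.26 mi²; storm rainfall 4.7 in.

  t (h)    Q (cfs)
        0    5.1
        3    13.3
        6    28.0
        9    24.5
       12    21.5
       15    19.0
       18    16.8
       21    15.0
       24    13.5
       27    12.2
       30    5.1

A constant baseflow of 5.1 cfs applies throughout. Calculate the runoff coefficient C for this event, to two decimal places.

C ≈ 0.45

ΣQ_DR = 117.9 cfs; V = ΣQ_DR·Δt = 1.273 × 10^6 ft³.
Runoff depth d = V / A = 2.108 in.
C = d / P = 2.108 / 4.7 = 0.45.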